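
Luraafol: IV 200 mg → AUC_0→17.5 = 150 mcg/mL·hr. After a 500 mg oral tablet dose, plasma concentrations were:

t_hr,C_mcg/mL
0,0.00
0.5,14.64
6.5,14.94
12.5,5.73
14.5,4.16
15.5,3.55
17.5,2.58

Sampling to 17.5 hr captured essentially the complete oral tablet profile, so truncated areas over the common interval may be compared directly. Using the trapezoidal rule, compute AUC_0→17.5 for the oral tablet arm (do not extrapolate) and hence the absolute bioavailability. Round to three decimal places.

F = 0.465

Trapezoidal AUC_0→17.5 (oral tablet):
  [0→0.5]: (0.00+14.64)/2 × 0.5 = 3.66
  [0.5→6.5]: (14.64+14.94)/2 × 6 = 88.74
  [6.5→12.5]: (14.94+5.73)/2 × 6 = 62.01
  [12.5→14.5]: (5.73+4.16)/2 × 2 = 9.89
  [14.5→15.5]: (4.16+3.55)/2 × 1 = 3.855
  [15.5→17.5]: (3.55+2.58)/2 × 2 = 6.13
  Sum = 174.285 mcg/mL·hr
F = (AUC_ev/D_ev)/(AUC_iv/D_iv) = (174.285/500)/(150/200) = 0.34857/0.75 = 0.4648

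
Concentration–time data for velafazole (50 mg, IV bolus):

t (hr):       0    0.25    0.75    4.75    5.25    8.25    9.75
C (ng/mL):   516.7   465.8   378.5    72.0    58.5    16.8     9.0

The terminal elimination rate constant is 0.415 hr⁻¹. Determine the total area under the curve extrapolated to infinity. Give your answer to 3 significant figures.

Trapezoidal AUC_0→9.75:
  [0→0.25]: (516.7+465.8)/2 × 0.25 = 122.8125
  [0.25→0.75]: (465.8+378.5)/2 × 0.5 = 211.075
  [0.75→4.75]: (378.5+72.0)/2 × 4 = 901.0
  [4.75→5.25]: (72.0+58.5)/2 × 0.5 = 32.625
  [5.25→8.25]: (58.5+16.8)/2 × 3 = 112.95
  [8.25→9.75]: (16.8+9.0)/2 × 1.5 = 19.35
  Sum = 1399.8125 ng/mL·hr
Extrapolated tail: C_last / k_e = 9.0 / 0.415 = 21.687
AUC_0→∞ = 1399.8125 + 21.687 = 1421.4995 ng/mL·hr

AUC = 1420 ng/mL·hr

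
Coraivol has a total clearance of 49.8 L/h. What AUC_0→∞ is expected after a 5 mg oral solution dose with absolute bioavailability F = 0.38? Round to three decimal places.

AUC = 0.038 mg/L·h

AUC_0→∞ = F × Dose / CL
        = 0.38 × 5 / 49.8 = 0.0381526 mg/L·h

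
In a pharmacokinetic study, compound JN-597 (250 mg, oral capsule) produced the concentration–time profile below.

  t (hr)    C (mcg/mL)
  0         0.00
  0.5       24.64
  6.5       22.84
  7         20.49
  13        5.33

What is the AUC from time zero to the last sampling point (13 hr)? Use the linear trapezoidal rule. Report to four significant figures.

AUC = 236.9 mcg/mL·hr

Trapezoidal AUC_0→13:
  [0→0.5]: (0.00+24.64)/2 × 0.5 = 6.16
  [0.5→6.5]: (24.64+22.84)/2 × 6 = 142.44
  [6.5→7]: (22.84+20.49)/2 × 0.5 = 10.8325
  [7→13]: (20.49+5.33)/2 × 6 = 77.46
  Sum = 236.8925 mcg/mL·hr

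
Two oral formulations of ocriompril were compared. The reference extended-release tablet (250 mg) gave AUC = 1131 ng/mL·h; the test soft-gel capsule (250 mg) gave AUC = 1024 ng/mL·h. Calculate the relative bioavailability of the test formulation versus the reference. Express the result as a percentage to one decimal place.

F_rel = 90.5%

F_rel = (AUC_test/D_test) / (AUC_ref/D_ref)
      = (1024/250) / (1131/250)
      = 4.096 / 4.524 = 0.9054 = 90.54%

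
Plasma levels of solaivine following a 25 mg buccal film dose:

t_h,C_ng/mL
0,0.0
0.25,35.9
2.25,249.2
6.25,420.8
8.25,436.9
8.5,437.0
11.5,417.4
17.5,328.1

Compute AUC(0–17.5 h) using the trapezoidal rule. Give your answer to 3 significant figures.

Trapezoidal AUC_0→17.5:
  [0→0.25]: (0.0+35.9)/2 × 0.25 = 4.4875
  [0.25→2.25]: (35.9+249.2)/2 × 2 = 285.1
  [2.25→6.25]: (249.2+420.8)/2 × 4 = 1340.0
  [6.25→8.25]: (420.8+436.9)/2 × 2 = 857.7
  [8.25→8.5]: (436.9+437.0)/2 × 0.25 = 109.2375
  [8.5→11.5]: (437.0+417.4)/2 × 3 = 1281.6
  [11.5→17.5]: (417.4+328.1)/2 × 6 = 2236.5
  Sum = 6114.625 ng/mL·h

AUC = 6110 ng/mL·h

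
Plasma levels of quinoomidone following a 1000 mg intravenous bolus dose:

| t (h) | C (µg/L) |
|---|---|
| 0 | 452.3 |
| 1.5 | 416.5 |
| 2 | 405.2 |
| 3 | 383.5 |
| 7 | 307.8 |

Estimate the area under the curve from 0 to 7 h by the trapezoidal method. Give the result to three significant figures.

Trapezoidal AUC_0→7:
  [0→1.5]: (452.3+416.5)/2 × 1.5 = 651.6
  [1.5→2]: (416.5+405.2)/2 × 0.5 = 205.425
  [2→3]: (405.2+383.5)/2 × 1 = 394.35
  [3→7]: (383.5+307.8)/2 × 4 = 1382.6
  Sum = 2633.975 µg/L·h

AUC = 2630 µg/L·h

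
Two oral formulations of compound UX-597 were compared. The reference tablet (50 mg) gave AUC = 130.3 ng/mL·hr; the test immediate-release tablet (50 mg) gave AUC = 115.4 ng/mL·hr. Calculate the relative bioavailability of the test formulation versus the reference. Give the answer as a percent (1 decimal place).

F_rel = (AUC_test/D_test) / (AUC_ref/D_ref)
      = (115.4/50) / (130.3/50)
      = 2.308 / 2.606 = 0.8856 = 88.56%

F_rel = 88.6%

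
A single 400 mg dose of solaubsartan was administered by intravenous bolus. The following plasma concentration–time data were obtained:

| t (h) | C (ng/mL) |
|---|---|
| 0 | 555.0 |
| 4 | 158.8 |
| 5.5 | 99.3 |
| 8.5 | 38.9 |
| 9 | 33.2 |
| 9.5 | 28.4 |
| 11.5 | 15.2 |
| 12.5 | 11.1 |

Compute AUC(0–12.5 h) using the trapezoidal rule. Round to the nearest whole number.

AUC = 1919 ng/mL·h

Trapezoidal AUC_0→12.5:
  [0→4]: (555.0+158.8)/2 × 4 = 1427.6
  [4→5.5]: (158.8+99.3)/2 × 1.5 = 193.575
  [5.5→8.5]: (99.3+38.9)/2 × 3 = 207.3
  [8.5→9]: (38.9+33.2)/2 × 0.5 = 18.025
  [9→9.5]: (33.2+28.4)/2 × 0.5 = 15.4
  [9.5→11.5]: (28.4+15.2)/2 × 2 = 43.6
  [11.5→12.5]: (15.2+11.1)/2 × 1 = 13.15
  Sum = 1918.65 ng/mL·h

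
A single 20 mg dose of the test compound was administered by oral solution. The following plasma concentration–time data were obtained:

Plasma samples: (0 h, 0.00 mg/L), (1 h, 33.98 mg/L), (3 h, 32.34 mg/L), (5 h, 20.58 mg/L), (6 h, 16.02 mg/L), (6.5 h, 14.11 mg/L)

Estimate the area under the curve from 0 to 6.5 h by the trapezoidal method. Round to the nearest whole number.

AUC = 162 mg/L·h

Trapezoidal AUC_0→6.5:
  [0→1]: (0.00+33.98)/2 × 1 = 16.99
  [1→3]: (33.98+32.34)/2 × 2 = 66.32
  [3→5]: (32.34+20.58)/2 × 2 = 52.92
  [5→6]: (20.58+16.02)/2 × 1 = 18.3
  [6→6.5]: (16.02+14.11)/2 × 0.5 = 7.5325
  Sum = 162.0625 mg/L·h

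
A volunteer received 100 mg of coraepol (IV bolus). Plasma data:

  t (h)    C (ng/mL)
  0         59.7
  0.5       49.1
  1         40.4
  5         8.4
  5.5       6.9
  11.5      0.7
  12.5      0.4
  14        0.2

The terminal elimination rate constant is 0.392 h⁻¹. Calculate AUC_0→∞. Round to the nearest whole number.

AUC = 175 ng/mL·h

Trapezoidal AUC_0→14:
  [0→0.5]: (59.7+49.1)/2 × 0.5 = 27.2
  [0.5→1]: (49.1+40.4)/2 × 0.5 = 22.375
  [1→5]: (40.4+8.4)/2 × 4 = 97.6
  [5→5.5]: (8.4+6.9)/2 × 0.5 = 3.825
  [5.5→11.5]: (6.9+0.7)/2 × 6 = 22.8
  [11.5→12.5]: (0.7+0.4)/2 × 1 = 0.55
  [12.5→14]: (0.4+0.2)/2 × 1.5 = 0.45
  Sum = 174.8 ng/mL·h
Extrapolated tail: C_last / k_e = 0.2 / 0.392 = 0.510
AUC_0→∞ = 174.8 + 0.510 = 175.31 ng/mL·h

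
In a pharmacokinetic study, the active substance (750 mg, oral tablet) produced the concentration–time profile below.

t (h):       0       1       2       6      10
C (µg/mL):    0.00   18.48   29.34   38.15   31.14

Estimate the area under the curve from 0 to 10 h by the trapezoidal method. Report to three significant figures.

AUC = 307 µg/mL·h

Trapezoidal AUC_0→10:
  [0→1]: (0.00+18.48)/2 × 1 = 9.24
  [1→2]: (18.48+29.34)/2 × 1 = 23.91
  [2→6]: (29.34+38.15)/2 × 4 = 134.98
  [6→10]: (38.15+31.14)/2 × 4 = 138.58
  Sum = 306.71 µg/mL·h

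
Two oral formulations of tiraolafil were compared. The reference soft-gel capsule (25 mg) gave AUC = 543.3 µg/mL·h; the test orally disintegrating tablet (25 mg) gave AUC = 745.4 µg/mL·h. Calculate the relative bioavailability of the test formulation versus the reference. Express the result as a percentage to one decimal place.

F_rel = (AUC_test/D_test) / (AUC_ref/D_ref)
      = (745.4/25) / (543.3/25)
      = 29.816 / 21.732 = 1.3720 = 137.20%

F_rel = 137.2%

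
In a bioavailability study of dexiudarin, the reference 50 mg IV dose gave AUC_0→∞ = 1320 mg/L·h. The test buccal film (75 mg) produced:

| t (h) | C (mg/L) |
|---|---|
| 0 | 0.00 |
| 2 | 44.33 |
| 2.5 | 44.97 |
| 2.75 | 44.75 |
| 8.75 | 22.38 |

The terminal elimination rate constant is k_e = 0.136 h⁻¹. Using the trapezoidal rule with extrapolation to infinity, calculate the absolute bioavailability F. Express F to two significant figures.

F = 0.22

Trapezoidal AUC_0→8.75 (buccal film):
  [0→2]: (0.00+44.33)/2 × 2 = 44.33
  [2→2.5]: (44.33+44.97)/2 × 0.5 = 22.325
  [2.5→2.75]: (44.97+44.75)/2 × 0.25 = 11.215
  [2.75→8.75]: (44.75+22.38)/2 × 6 = 201.39
  Sum = 279.26 mg/L·h
Tail: C_last/k_e = 22.38/0.136 = 164.559
AUC_0→∞ (buccal film) = 279.26 + 164.559 = 443.819 mg/L·h
F = (AUC_ev/D_ev)/(AUC_iv/D_iv) = (443.819/75)/(1320/50) = 5.91759/26.4 = 0.2242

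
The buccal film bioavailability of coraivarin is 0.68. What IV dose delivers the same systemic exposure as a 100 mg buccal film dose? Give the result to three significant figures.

Systemic exposure from an extravascular dose = F × D_ev, so the equivalent IV dose is F × D_ev.
D_iv = F × D_ev = 0.68 × 100 = 68 mg

D_iv = 68.0 mg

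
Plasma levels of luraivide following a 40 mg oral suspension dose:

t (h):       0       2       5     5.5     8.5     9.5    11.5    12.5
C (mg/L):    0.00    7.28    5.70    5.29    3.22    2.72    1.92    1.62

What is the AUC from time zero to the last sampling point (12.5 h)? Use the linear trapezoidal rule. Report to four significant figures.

AUC = 51.64 mg/L·h

Trapezoidal AUC_0→12.5:
  [0→2]: (0.00+7.28)/2 × 2 = 7.28
  [2→5]: (7.28+5.70)/2 × 3 = 19.47
  [5→5.5]: (5.70+5.29)/2 × 0.5 = 2.7475
  [5.5→8.5]: (5.29+3.22)/2 × 3 = 12.765
  [8.5→9.5]: (3.22+2.72)/2 × 1 = 2.97
  [9.5→11.5]: (2.72+1.92)/2 × 2 = 4.64
  [11.5→12.5]: (1.92+1.62)/2 × 1 = 1.77
  Sum = 51.6425 mg/L·h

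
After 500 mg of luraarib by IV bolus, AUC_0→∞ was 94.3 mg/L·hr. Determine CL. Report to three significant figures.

CL = Dose_iv / AUC_0→∞
   = 500 / 94.3 = 5.30223 L/hr

CL = 5.30 L/hr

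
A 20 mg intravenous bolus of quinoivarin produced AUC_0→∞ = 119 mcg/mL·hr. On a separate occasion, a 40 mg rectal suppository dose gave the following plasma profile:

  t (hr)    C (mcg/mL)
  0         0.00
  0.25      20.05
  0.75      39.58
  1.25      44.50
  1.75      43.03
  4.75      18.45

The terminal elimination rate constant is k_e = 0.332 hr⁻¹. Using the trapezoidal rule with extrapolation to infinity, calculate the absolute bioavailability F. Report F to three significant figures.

F = 0.874

Trapezoidal AUC_0→4.75 (rectal suppository):
  [0→0.25]: (0.00+20.05)/2 × 0.25 = 2.50625
  [0.25→0.75]: (20.05+39.58)/2 × 0.5 = 14.9075
  [0.75→1.25]: (39.58+44.50)/2 × 0.5 = 21.02
  [1.25→1.75]: (44.50+43.03)/2 × 0.5 = 21.8825
  [1.75→4.75]: (43.03+18.45)/2 × 3 = 92.22
  Sum = 152.53625 mcg/mL·hr
Tail: C_last/k_e = 18.45/0.332 = 55.572
AUC_0→∞ (rectal suppository) = 152.53625 + 55.572 = 208.10825 mcg/mL·hr
F = (AUC_ev/D_ev)/(AUC_iv/D_iv) = (208.10825/40)/(119/20) = 5.20271/5.95 = 0.8744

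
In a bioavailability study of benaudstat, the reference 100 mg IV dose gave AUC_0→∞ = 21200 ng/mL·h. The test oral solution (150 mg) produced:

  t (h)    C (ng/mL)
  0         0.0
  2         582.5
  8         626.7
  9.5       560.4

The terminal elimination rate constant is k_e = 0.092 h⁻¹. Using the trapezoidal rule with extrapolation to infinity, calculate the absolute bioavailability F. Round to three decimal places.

Trapezoidal AUC_0→9.5 (oral solution):
  [0→2]: (0.0+582.5)/2 × 2 = 582.5
  [2→8]: (582.5+626.7)/2 × 6 = 3627.6
  [8→9.5]: (626.7+560.4)/2 × 1.5 = 890.325
  Sum = 5100.425 ng/mL·h
Tail: C_last/k_e = 560.4/0.092 = 6091.304
AUC_0→∞ (oral solution) = 5100.425 + 6091.304 = 11191.729 ng/mL·h
F = (AUC_ev/D_ev)/(AUC_iv/D_iv) = (11191.729/150)/(21200/100) = 74.6115/212 = 0.3519

F = 0.352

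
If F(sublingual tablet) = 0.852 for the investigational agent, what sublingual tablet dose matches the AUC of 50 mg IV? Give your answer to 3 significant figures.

D_sublingual = 58.7 mg

For equal systemic exposure: F × D_ev = D_iv
D_ev = D_iv / F = 50 / 0.852 = 58.6854 mg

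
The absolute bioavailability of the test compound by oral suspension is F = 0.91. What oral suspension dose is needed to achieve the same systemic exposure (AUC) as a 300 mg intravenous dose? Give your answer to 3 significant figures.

For equal systemic exposure: F × D_ev = D_iv
D_ev = D_iv / F = 300 / 0.91 = 329.67 mg

D_oral = 330 mg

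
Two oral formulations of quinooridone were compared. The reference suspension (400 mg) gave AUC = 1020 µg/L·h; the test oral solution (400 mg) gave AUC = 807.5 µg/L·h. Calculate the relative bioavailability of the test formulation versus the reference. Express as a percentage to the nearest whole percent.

F_rel = 79%

F_rel = (AUC_test/D_test) / (AUC_ref/D_ref)
      = (807.5/400) / (1020/400)
      = 2.01875 / 2.55 = 0.7917 = 79.17%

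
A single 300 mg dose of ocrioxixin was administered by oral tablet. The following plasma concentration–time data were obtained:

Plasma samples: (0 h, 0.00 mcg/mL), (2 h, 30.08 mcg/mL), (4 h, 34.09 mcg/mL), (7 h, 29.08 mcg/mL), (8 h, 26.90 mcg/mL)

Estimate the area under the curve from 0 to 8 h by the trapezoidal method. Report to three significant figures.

AUC = 217 mcg/mL·h

Trapezoidal AUC_0→8:
  [0→2]: (0.00+30.08)/2 × 2 = 30.08
  [2→4]: (30.08+34.09)/2 × 2 = 64.17
  [4→7]: (34.09+29.08)/2 × 3 = 94.755
  [7→8]: (29.08+26.90)/2 × 1 = 27.99
  Sum = 216.995 mcg/mL·h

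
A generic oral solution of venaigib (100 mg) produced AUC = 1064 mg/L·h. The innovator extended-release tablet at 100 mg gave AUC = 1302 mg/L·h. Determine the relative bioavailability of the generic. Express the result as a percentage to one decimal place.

F_rel = (AUC_test/D_test) / (AUC_ref/D_ref)
      = (1064/100) / (1302/100)
      = 10.64 / 13.02 = 0.8172 = 81.72%

F_rel = 81.7%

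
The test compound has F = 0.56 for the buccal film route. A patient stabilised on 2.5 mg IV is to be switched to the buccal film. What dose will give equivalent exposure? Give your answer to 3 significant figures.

D_buccal = 4.46 mg

For equal systemic exposure: F × D_ev = D_iv
D_ev = D_iv / F = 2.5 / 0.56 = 4.46429 mg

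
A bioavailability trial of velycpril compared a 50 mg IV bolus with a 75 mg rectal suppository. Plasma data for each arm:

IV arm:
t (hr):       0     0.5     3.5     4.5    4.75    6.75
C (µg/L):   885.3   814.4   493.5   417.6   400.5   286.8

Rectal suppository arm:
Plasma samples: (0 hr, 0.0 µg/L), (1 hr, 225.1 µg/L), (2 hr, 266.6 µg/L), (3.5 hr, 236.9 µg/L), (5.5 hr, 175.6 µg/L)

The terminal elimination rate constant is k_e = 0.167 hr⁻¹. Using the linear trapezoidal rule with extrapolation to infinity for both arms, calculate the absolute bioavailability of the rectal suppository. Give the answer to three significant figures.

F = 0.274

Trapezoidal AUC_0→6.75 (IV):
  [0→0.5]: (885.3+814.4)/2 × 0.5 = 424.925
  [0.5→3.5]: (814.4+493.5)/2 × 3 = 1961.85
  [3.5→4.5]: (493.5+417.6)/2 × 1 = 455.55
  [4.5→4.75]: (417.6+400.5)/2 × 0.25 = 102.2625
  [4.75→6.75]: (400.5+286.8)/2 × 2 = 687.3
  Sum = 3631.8875 µg/L·hr
IV tail: 286.8/0.167 = 1717.365; AUC_iv,0→∞ = 3631.8875 + 1717.365 = 5349.2525 µg/L·hr
Trapezoidal AUC_0→5.5 (rectal suppository):
  [0→1]: (0.0+225.1)/2 × 1 = 112.55
  [1→2]: (225.1+266.6)/2 × 1 = 245.85
  [2→3.5]: (266.6+236.9)/2 × 1.5 = 377.625
  [3.5→5.5]: (236.9+175.6)/2 × 2 = 412.5
  Sum = 1148.525 µg/L·hr
rectal suppository tail: 175.6/0.167 = 1051.497; AUC_ev,0→∞ = 1148.525 + 1051.497 = 2200.022 µg/L·hr
F = (AUC_ev/D_ev)/(AUC_iv/D_iv) = (2200.022/75)/(5349.2525/50) = 29.3336/106.98505 = 0.2742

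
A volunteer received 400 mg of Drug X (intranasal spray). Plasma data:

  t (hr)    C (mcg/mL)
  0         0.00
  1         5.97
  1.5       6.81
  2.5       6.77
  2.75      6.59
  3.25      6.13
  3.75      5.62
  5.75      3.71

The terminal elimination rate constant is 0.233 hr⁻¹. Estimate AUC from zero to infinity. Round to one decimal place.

AUC = 46.0 mcg/mL·hr

Trapezoidal AUC_0→5.75:
  [0→1]: (0.00+5.97)/2 × 1 = 2.985
  [1→1.5]: (5.97+6.81)/2 × 0.5 = 3.195
  [1.5→2.5]: (6.81+6.77)/2 × 1 = 6.79
  [2.5→2.75]: (6.77+6.59)/2 × 0.25 = 1.67
  [2.75→3.25]: (6.59+6.13)/2 × 0.5 = 3.18
  [3.25→3.75]: (6.13+5.62)/2 × 0.5 = 2.9375
  [3.75→5.75]: (5.62+3.71)/2 × 2 = 9.33
  Sum = 30.0875 mcg/mL·hr
Extrapolated tail: C_last / k_e = 3.71 / 0.233 = 15.923
AUC_0→∞ = 30.0875 + 15.923 = 46.0105 mcg/mL·hr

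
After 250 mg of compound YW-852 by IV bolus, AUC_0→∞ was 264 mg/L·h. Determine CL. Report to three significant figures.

CL = 0.947 L/h

CL = Dose_iv / AUC_0→∞
   = 250 / 264 = 0.94697 L/h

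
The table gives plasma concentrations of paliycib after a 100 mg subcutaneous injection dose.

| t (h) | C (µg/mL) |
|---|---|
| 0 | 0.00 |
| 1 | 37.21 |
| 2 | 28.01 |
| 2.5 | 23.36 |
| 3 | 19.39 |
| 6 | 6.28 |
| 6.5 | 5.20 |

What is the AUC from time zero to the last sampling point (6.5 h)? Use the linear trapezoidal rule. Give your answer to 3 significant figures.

Trapezoidal AUC_0→6.5:
  [0→1]: (0.00+37.21)/2 × 1 = 18.605
  [1→2]: (37.21+28.01)/2 × 1 = 32.61
  [2→2.5]: (28.01+23.36)/2 × 0.5 = 12.8425
  [2.5→3]: (23.36+19.39)/2 × 0.5 = 10.6875
  [3→6]: (19.39+6.28)/2 × 3 = 38.505
  [6→6.5]: (6.28+5.20)/2 × 0.5 = 2.87
  Sum = 116.12 µg/mL·h

AUC = 116 µg/mL·h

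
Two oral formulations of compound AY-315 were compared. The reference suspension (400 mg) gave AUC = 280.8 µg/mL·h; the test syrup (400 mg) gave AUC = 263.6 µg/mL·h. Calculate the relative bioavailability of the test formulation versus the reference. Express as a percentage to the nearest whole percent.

F_rel = (AUC_test/D_test) / (AUC_ref/D_ref)
      = (263.6/400) / (280.8/400)
      = 0.659 / 0.702 = 0.9387 = 93.87%

F_rel = 94%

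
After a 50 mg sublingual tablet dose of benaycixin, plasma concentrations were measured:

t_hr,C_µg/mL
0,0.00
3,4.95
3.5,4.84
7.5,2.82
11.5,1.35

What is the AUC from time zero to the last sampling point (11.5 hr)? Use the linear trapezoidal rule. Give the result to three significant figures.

AUC = 33.5 µg/mL·hr

Trapezoidal AUC_0→11.5:
  [0→3]: (0.00+4.95)/2 × 3 = 7.425
  [3→3.5]: (4.95+4.84)/2 × 0.5 = 2.4475
  [3.5→7.5]: (4.84+2.82)/2 × 4 = 15.32
  [7.5→11.5]: (2.82+1.35)/2 × 4 = 8.34
  Sum = 33.5325 µg/mL·hr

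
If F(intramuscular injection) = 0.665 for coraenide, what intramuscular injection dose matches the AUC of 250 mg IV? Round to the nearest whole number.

D_intramuscular = 376 mg

For equal systemic exposure: F × D_ev = D_iv
D_ev = D_iv / F = 250 / 0.665 = 375.94 mg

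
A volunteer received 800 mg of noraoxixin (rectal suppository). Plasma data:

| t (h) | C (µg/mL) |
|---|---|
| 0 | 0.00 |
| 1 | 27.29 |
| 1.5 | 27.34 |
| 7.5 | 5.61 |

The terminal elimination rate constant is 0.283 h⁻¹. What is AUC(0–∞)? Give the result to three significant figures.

Trapezoidal AUC_0→7.5:
  [0→1]: (0.00+27.29)/2 × 1 = 13.645
  [1→1.5]: (27.29+27.34)/2 × 0.5 = 13.6575
  [1.5→7.5]: (27.34+5.61)/2 × 6 = 98.85
  Sum = 126.1525 µg/mL·h
Extrapolated tail: C_last / k_e = 5.61 / 0.283 = 19.823
AUC_0→∞ = 126.1525 + 19.823 = 145.9755 µg/mL·h

AUC = 146 µg/mL·h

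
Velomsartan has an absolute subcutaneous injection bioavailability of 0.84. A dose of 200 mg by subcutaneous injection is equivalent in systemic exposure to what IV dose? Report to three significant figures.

D_iv = 168 mg

Systemic exposure from an extravascular dose = F × D_ev, so the equivalent IV dose is F × D_ev.
D_iv = F × D_ev = 0.84 × 200 = 168 mg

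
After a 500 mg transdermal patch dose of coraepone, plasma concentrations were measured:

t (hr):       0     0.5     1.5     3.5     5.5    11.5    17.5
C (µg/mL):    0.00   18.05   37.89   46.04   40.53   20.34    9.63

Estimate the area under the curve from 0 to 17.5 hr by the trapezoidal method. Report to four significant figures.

AUC = 475.5 µg/mL·hr

Trapezoidal AUC_0→17.5:
  [0→0.5]: (0.00+18.05)/2 × 0.5 = 4.5125
  [0.5→1.5]: (18.05+37.89)/2 × 1 = 27.97
  [1.5→3.5]: (37.89+46.04)/2 × 2 = 83.93
  [3.5→5.5]: (46.04+40.53)/2 × 2 = 86.57
  [5.5→11.5]: (40.53+20.34)/2 × 6 = 182.61
  [11.5→17.5]: (20.34+9.63)/2 × 6 = 89.91
  Sum = 475.5025 µg/mL·hr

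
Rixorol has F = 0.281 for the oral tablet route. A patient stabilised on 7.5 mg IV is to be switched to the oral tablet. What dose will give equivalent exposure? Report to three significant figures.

For equal systemic exposure: F × D_ev = D_iv
D_ev = D_iv / F = 7.5 / 0.281 = 26.6904 mg

D_oral = 26.7 mg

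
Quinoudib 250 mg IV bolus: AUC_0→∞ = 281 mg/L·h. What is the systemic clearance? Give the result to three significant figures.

CL = Dose_iv / AUC_0→∞
   = 250 / 281 = 0.88968 L/h

CL = 0.890 L/h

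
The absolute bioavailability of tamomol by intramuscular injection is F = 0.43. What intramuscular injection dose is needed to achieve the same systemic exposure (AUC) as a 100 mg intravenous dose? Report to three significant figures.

For equal systemic exposure: F × D_ev = D_iv
D_ev = D_iv / F = 100 / 0.43 = 232.558 mg

D_intramuscular = 233 mg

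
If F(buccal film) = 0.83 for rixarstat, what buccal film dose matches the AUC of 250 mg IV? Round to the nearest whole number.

D_buccal = 301 mg

For equal systemic exposure: F × D_ev = D_iv
D_ev = D_iv / F = 250 / 0.83 = 301.205 mg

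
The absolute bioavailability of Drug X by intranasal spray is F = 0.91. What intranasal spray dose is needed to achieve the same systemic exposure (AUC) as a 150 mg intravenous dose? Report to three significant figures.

D_intranasal = 165 mg

For equal systemic exposure: F × D_ev = D_iv
D_ev = D_iv / F = 150 / 0.91 = 164.835 mg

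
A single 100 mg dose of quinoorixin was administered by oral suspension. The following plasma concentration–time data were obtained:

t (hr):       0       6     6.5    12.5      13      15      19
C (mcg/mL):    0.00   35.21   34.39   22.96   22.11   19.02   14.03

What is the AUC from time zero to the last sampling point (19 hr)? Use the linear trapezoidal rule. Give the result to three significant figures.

AUC = 414 mcg/mL·hr

Trapezoidal AUC_0→19:
  [0→6]: (0.00+35.21)/2 × 6 = 105.63
  [6→6.5]: (35.21+34.39)/2 × 0.5 = 17.4
  [6.5→12.5]: (34.39+22.96)/2 × 6 = 172.05
  [12.5→13]: (22.96+22.11)/2 × 0.5 = 11.2675
  [13→15]: (22.11+19.02)/2 × 2 = 41.13
  [15→19]: (19.02+14.03)/2 × 4 = 66.1
  Sum = 413.5775 mcg/mL·hr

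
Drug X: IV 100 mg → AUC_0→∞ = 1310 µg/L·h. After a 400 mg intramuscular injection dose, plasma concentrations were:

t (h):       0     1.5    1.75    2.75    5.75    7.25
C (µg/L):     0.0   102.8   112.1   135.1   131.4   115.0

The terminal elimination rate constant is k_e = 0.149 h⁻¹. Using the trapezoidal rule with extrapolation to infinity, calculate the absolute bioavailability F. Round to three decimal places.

Trapezoidal AUC_0→7.25 (intramuscular injection):
  [0→1.5]: (0.0+102.8)/2 × 1.5 = 77.1
  [1.5→1.75]: (102.8+112.1)/2 × 0.25 = 26.8625
  [1.75→2.75]: (112.1+135.1)/2 × 1 = 123.6
  [2.75→5.75]: (135.1+131.4)/2 × 3 = 399.75
  [5.75→7.25]: (131.4+115.0)/2 × 1.5 = 184.8
  Sum = 812.1125 µg/L·h
Tail: C_last/k_e = 115.0/0.149 = 771.812
AUC_0→∞ (intramuscular injection) = 812.1125 + 771.812 = 1583.9245 µg/L·h
F = (AUC_ev/D_ev)/(AUC_iv/D_iv) = (1583.9245/400)/(1310/100) = 3.95981/13.1 = 0.3023

F = 0.302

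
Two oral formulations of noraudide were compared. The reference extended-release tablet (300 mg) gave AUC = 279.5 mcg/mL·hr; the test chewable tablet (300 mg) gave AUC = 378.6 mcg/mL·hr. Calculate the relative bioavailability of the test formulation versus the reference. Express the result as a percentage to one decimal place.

F_rel = (AUC_test/D_test) / (AUC_ref/D_ref)
      = (378.6/300) / (279.5/300)
      = 1.262 / 0.931667 = 1.3546 = 135.46%

F_rel = 135.5%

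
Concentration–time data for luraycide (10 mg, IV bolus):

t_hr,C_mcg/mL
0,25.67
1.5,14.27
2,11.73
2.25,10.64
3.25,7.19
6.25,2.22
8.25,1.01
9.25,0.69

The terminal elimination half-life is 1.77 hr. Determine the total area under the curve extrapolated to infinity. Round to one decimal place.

AUC = 68.1 mcg/mL·hr

Trapezoidal AUC_0→9.25:
  [0→1.5]: (25.67+14.27)/2 × 1.5 = 29.955
  [1.5→2]: (14.27+11.73)/2 × 0.5 = 6.5
  [2→2.25]: (11.73+10.64)/2 × 0.25 = 2.79625
  [2.25→3.25]: (10.64+7.19)/2 × 1 = 8.915
  [3.25→6.25]: (7.19+2.22)/2 × 3 = 14.115
  [6.25→8.25]: (2.22+1.01)/2 × 2 = 3.23
  [8.25→9.25]: (1.01+0.69)/2 × 1 = 0.85
  Sum = 66.36125 mcg/mL·hr
k_e = ln2 / t½ = 0.693147 / 1.77 = 0.3916 hr^-1
Extrapolated tail: C_last / k_e = 0.69 / 0.3916 = 1.762
AUC_0→∞ = 66.36125 + 1.762 = 68.12325 mcg/mL·hr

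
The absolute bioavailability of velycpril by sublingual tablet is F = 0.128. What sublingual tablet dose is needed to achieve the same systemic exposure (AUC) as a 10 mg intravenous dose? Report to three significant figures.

D_sublingual = 78.1 mg

For equal systemic exposure: F × D_ev = D_iv
D_ev = D_iv / F = 10 / 0.128 = 78.125 mg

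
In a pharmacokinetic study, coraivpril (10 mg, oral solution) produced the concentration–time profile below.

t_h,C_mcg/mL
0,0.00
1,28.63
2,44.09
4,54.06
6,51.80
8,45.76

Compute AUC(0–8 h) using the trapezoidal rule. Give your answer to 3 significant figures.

Trapezoidal AUC_0→8:
  [0→1]: (0.00+28.63)/2 × 1 = 14.315
  [1→2]: (28.63+44.09)/2 × 1 = 36.36
  [2→4]: (44.09+54.06)/2 × 2 = 98.15
  [4→6]: (54.06+51.80)/2 × 2 = 105.86
  [6→8]: (51.80+45.76)/2 × 2 = 97.56
  Sum = 352.245 mcg/mL·h

AUC = 352 mcg/mL·h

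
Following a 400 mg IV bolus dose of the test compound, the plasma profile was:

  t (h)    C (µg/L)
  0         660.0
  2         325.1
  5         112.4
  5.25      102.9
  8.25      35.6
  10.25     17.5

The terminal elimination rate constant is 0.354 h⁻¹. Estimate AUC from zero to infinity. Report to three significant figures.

Trapezoidal AUC_0→10.25:
  [0→2]: (660.0+325.1)/2 × 2 = 985.1
  [2→5]: (325.1+112.4)/2 × 3 = 656.25
  [5→5.25]: (112.4+102.9)/2 × 0.25 = 26.9125
  [5.25→8.25]: (102.9+35.6)/2 × 3 = 207.75
  [8.25→10.25]: (35.6+17.5)/2 × 2 = 53.1
  Sum = 1929.1125 µg/L·h
Extrapolated tail: C_last / k_e = 17.5 / 0.354 = 49.435
AUC_0→∞ = 1929.1125 + 49.435 = 1978.5475 µg/L·h

AUC = 1980 µg/L·h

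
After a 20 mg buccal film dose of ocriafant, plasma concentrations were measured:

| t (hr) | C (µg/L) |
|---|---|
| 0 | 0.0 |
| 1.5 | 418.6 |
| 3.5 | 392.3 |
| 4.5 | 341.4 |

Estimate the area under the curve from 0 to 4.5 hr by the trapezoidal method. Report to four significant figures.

AUC = 1492 µg/L·hr

Trapezoidal AUC_0→4.5:
  [0→1.5]: (0.0+418.6)/2 × 1.5 = 313.95
  [1.5→3.5]: (418.6+392.3)/2 × 2 = 810.9
  [3.5→4.5]: (392.3+341.4)/2 × 1 = 366.85
  Sum = 1491.7 µg/L·hr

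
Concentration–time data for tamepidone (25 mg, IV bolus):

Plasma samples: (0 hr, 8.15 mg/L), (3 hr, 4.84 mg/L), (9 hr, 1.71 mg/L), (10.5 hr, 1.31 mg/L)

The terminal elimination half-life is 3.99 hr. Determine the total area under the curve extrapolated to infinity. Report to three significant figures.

AUC = 48.9 mg/L·hr

Trapezoidal AUC_0→10.5:
  [0→3]: (8.15+4.84)/2 × 3 = 19.485
  [3→9]: (4.84+1.71)/2 × 6 = 19.65
  [9→10.5]: (1.71+1.31)/2 × 1.5 = 2.265
  Sum = 41.4 mg/L·hr
k_e = ln2 / t½ = 0.693147 / 3.99 = 0.1737 hr^-1
Extrapolated tail: C_last / k_e = 1.31 / 0.1737 = 7.542
AUC_0→∞ = 41.4 + 7.542 = 48.942 mg/L·hr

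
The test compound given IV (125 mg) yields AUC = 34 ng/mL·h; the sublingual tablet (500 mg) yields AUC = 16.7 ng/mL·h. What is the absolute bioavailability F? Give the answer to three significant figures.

F = (AUC_ev / D_ev) / (AUC_iv / D_iv)
  = (16.7/500) / (34/125)
  = 0.0334 / 0.272 = 0.1228

F = 0.123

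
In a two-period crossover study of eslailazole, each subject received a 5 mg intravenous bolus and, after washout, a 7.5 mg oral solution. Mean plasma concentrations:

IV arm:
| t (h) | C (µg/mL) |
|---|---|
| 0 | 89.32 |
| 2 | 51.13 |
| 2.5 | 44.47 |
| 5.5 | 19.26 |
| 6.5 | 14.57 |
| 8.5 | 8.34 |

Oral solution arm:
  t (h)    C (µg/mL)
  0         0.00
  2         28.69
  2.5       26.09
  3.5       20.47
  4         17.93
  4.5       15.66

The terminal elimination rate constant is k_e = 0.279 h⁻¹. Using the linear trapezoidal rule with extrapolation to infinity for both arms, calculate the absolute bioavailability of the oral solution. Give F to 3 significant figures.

Trapezoidal AUC_0→8.5 (IV):
  [0→2]: (89.32+51.13)/2 × 2 = 140.45
  [2→2.5]: (51.13+44.47)/2 × 0.5 = 23.9
  [2.5→5.5]: (44.47+19.26)/2 × 3 = 95.595
  [5.5→6.5]: (19.26+14.57)/2 × 1 = 16.915
  [6.5→8.5]: (14.57+8.34)/2 × 2 = 22.91
  Sum = 299.77 µg/mL·h
IV tail: 8.34/0.279 = 29.892; AUC_iv,0→∞ = 299.77 + 29.892 = 329.662 µg/mL·h
Trapezoidal AUC_0→4.5 (oral solution):
  [0→2]: (0.00+28.69)/2 × 2 = 28.69
  [2→2.5]: (28.69+26.09)/2 × 0.5 = 13.695
  [2.5→3.5]: (26.09+20.47)/2 × 1 = 23.28
  [3.5→4]: (20.47+17.93)/2 × 0.5 = 9.6
  [4→4.5]: (17.93+15.66)/2 × 0.5 = 8.3975
  Sum = 83.6625 µg/mL·h
oral solution tail: 15.66/0.279 = 56.129; AUC_ev,0→∞ = 83.6625 + 56.129 = 139.7915 µg/mL·h
F = (AUC_ev/D_ev)/(AUC_iv/D_iv) = (139.7915/7.5)/(329.662/5) = 18.6389/65.9324 = 0.2827

F = 0.283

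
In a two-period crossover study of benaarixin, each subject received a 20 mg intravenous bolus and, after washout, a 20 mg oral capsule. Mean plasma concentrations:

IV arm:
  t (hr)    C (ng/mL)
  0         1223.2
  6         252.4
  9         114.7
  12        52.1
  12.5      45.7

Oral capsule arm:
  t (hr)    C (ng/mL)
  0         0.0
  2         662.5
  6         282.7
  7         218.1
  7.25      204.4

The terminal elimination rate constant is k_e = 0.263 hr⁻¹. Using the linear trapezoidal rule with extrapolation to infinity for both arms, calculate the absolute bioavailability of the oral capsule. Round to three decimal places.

F = 0.670

Trapezoidal AUC_0→12.5 (IV):
  [0→6]: (1223.2+252.4)/2 × 6 = 4426.8
  [6→9]: (252.4+114.7)/2 × 3 = 550.65
  [9→12]: (114.7+52.1)/2 × 3 = 250.2
  [12→12.5]: (52.1+45.7)/2 × 0.5 = 24.45
  Sum = 5252.1 ng/mL·hr
IV tail: 45.7/0.263 = 173.764; AUC_iv,0→∞ = 5252.1 + 173.764 = 5425.864 ng/mL·hr
Trapezoidal AUC_0→7.25 (oral capsule):
  [0→2]: (0.0+662.5)/2 × 2 = 662.5
  [2→6]: (662.5+282.7)/2 × 4 = 1890.4
  [6→7]: (282.7+218.1)/2 × 1 = 250.4
  [7→7.25]: (218.1+204.4)/2 × 0.25 = 52.8125
  Sum = 2856.1125 ng/mL·hr
oral capsule tail: 204.4/0.263 = 777.186; AUC_ev,0→∞ = 2856.1125 + 777.186 = 3633.2985 ng/mL·hr
F = (AUC_ev/D_ev)/(AUC_iv/D_iv) = (3633.2985/20)/(5425.864/20) = 181.665/271.2932 = 0.6696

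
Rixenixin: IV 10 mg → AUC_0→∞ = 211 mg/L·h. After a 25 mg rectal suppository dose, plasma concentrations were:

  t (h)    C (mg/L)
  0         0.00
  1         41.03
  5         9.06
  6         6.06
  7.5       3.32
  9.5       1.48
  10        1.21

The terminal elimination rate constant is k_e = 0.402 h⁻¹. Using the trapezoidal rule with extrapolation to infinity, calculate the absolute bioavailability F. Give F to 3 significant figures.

F = 0.273

Trapezoidal AUC_0→10 (rectal suppository):
  [0→1]: (0.00+41.03)/2 × 1 = 20.515
  [1→5]: (41.03+9.06)/2 × 4 = 100.18
  [5→6]: (9.06+6.06)/2 × 1 = 7.56
  [6→7.5]: (6.06+3.32)/2 × 1.5 = 7.035
  [7.5→9.5]: (3.32+1.48)/2 × 2 = 4.8
  [9.5→10]: (1.48+1.21)/2 × 0.5 = 0.6725
  Sum = 140.7625 mg/L·h
Tail: C_last/k_e = 1.21/0.402 = 3.010
AUC_0→∞ (rectal suppository) = 140.7625 + 3.010 = 143.7725 mg/L·h
F = (AUC_ev/D_ev)/(AUC_iv/D_iv) = (143.7725/25)/(211/10) = 5.7509/21.1 = 0.2726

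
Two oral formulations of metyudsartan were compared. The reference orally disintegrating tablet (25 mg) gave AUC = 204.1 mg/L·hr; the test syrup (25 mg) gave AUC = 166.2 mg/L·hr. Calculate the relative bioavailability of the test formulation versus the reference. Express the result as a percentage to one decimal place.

F_rel = (AUC_test/D_test) / (AUC_ref/D_ref)
      = (166.2/25) / (204.1/25)
      = 6.648 / 8.164 = 0.8143 = 81.43%

F_rel = 81.4%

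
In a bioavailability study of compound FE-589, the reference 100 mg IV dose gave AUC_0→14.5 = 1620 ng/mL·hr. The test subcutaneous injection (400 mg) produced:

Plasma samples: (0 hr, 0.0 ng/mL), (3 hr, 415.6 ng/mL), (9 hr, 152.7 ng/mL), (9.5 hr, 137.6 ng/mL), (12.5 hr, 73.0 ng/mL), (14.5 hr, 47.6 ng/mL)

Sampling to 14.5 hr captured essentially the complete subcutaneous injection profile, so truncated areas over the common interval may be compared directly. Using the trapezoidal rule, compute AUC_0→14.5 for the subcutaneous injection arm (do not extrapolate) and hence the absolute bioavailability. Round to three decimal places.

Trapezoidal AUC_0→14.5 (subcutaneous injection):
  [0→3]: (0.0+415.6)/2 × 3 = 623.4
  [3→9]: (415.6+152.7)/2 × 6 = 1704.9
  [9→9.5]: (152.7+137.6)/2 × 0.5 = 72.575
  [9.5→12.5]: (137.6+73.0)/2 × 3 = 315.9
  [12.5→14.5]: (73.0+47.6)/2 × 2 = 120.6
  Sum = 2837.375 ng/mL·hr
F = (AUC_ev/D_ev)/(AUC_iv/D_iv) = (2837.375/400)/(1620/100) = 7.0934375/16.2 = 0.4379

F = 0.438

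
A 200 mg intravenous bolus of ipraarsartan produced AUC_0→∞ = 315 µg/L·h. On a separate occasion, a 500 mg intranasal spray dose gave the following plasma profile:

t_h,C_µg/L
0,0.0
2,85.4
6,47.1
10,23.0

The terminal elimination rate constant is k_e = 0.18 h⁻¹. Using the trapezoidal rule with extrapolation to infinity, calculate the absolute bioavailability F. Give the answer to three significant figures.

Trapezoidal AUC_0→10 (intranasal spray):
  [0→2]: (0.0+85.4)/2 × 2 = 85.4
  [2→6]: (85.4+47.1)/2 × 4 = 265.0
  [6→10]: (47.1+23.0)/2 × 4 = 140.2
  Sum = 490.6 µg/L·h
Tail: C_last/k_e = 23.0/0.18 = 127.778
AUC_0→∞ (intranasal spray) = 490.6 + 127.778 = 618.378 µg/L·h
F = (AUC_ev/D_ev)/(AUC_iv/D_iv) = (618.378/500)/(315/200) = 1.236756/1.575 = 0.7852

F = 0.785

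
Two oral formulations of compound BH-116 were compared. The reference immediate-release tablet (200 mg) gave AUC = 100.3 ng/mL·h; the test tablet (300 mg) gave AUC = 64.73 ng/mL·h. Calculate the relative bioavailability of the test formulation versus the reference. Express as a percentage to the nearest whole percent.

F_rel = (AUC_test/D_test) / (AUC_ref/D_ref)
      = (64.73/300) / (100.3/200)
      = 0.215767 / 0.5015 = 0.4302 = 43.02%

F_rel = 43%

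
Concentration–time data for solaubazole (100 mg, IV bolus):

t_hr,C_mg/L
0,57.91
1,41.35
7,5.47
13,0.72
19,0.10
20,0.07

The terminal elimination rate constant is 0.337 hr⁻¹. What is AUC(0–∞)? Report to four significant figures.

Trapezoidal AUC_0→20:
  [0→1]: (57.91+41.35)/2 × 1 = 49.63
  [1→7]: (41.35+5.47)/2 × 6 = 140.46
  [7→13]: (5.47+0.72)/2 × 6 = 18.57
  [13→19]: (0.72+0.10)/2 × 6 = 2.46
  [19→20]: (0.10+0.07)/2 × 1 = 0.085
  Sum = 211.205 mg/L·hr
Extrapolated tail: C_last / k_e = 0.07 / 0.337 = 0.208
AUC_0→∞ = 211.205 + 0.208 = 211.413 mg/L·hr

AUC = 211.4 mg/L·hr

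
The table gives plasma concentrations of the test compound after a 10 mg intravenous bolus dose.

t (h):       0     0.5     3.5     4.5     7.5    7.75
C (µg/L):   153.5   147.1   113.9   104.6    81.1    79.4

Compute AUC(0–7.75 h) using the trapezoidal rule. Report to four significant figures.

Trapezoidal AUC_0→7.75:
  [0→0.5]: (153.5+147.1)/2 × 0.5 = 75.15
  [0.5→3.5]: (147.1+113.9)/2 × 3 = 391.5
  [3.5→4.5]: (113.9+104.6)/2 × 1 = 109.25
  [4.5→7.5]: (104.6+81.1)/2 × 3 = 278.55
  [7.5→7.75]: (81.1+79.4)/2 × 0.25 = 20.0625
  Sum = 874.5125 µg/L·h

AUC = 874.5 µg/L·h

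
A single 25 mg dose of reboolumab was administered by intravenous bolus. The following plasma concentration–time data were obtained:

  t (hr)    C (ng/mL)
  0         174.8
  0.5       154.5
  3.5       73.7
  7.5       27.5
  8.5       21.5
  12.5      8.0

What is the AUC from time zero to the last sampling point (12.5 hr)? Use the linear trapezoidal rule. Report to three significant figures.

AUC = 711 ng/mL·hr

Trapezoidal AUC_0→12.5:
  [0→0.5]: (174.8+154.5)/2 × 0.5 = 82.325
  [0.5→3.5]: (154.5+73.7)/2 × 3 = 342.3
  [3.5→7.5]: (73.7+27.5)/2 × 4 = 202.4
  [7.5→8.5]: (27.5+21.5)/2 × 1 = 24.5
  [8.5→12.5]: (21.5+8.0)/2 × 4 = 59.0
  Sum = 710.525 ng/mL·hr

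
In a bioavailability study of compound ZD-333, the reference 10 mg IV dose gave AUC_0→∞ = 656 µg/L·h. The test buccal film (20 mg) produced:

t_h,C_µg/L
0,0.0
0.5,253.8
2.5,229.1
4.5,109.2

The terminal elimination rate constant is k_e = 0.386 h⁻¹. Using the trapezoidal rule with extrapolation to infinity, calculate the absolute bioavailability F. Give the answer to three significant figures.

Trapezoidal AUC_0→4.5 (buccal film):
  [0→0.5]: (0.0+253.8)/2 × 0.5 = 63.45
  [0.5→2.5]: (253.8+229.1)/2 × 2 = 482.9
  [2.5→4.5]: (229.1+109.2)/2 × 2 = 338.3
  Sum = 884.65 µg/L·h
Tail: C_last/k_e = 109.2/0.386 = 282.902
AUC_0→∞ (buccal film) = 884.65 + 282.902 = 1167.552 µg/L·h
F = (AUC_ev/D_ev)/(AUC_iv/D_iv) = (1167.552/20)/(656/10) = 58.3776/65.6 = 0.8899

F = 0.890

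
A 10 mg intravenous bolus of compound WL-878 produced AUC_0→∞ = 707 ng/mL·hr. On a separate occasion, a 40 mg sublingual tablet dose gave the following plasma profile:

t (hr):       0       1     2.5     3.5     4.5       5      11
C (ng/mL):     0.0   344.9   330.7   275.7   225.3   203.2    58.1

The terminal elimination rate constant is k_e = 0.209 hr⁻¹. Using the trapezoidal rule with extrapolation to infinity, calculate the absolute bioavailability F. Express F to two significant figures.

Trapezoidal AUC_0→11 (sublingual tablet):
  [0→1]: (0.0+344.9)/2 × 1 = 172.45
  [1→2.5]: (344.9+330.7)/2 × 1.5 = 506.7
  [2.5→3.5]: (330.7+275.7)/2 × 1 = 303.2
  [3.5→4.5]: (275.7+225.3)/2 × 1 = 250.5
  [4.5→5]: (225.3+203.2)/2 × 0.5 = 107.125
  [5→11]: (203.2+58.1)/2 × 6 = 783.9
  Sum = 2123.875 ng/mL·hr
Tail: C_last/k_e = 58.1/0.209 = 277.990
AUC_0→∞ (sublingual tablet) = 2123.875 + 277.990 = 2401.865 ng/mL·hr
F = (AUC_ev/D_ev)/(AUC_iv/D_iv) = (2401.865/40)/(707/10) = 60.046625/70.7 = 0.8493

F = 0.85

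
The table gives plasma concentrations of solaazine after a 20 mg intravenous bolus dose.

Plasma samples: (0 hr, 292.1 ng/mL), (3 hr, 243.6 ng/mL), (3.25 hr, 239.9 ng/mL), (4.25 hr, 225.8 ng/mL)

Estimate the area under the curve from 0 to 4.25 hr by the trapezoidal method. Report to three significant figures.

AUC = 1100 ng/mL·hr

Trapezoidal AUC_0→4.25:
  [0→3]: (292.1+243.6)/2 × 3 = 803.55
  [3→3.25]: (243.6+239.9)/2 × 0.25 = 60.4375
  [3.25→4.25]: (239.9+225.8)/2 × 1 = 232.85
  Sum = 1096.8375 ng/mL·hr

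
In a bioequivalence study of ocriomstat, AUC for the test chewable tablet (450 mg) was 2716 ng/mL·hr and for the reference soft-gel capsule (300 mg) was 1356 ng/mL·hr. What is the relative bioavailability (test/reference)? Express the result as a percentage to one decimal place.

F_rel = (AUC_test/D_test) / (AUC_ref/D_ref)
      = (2716/450) / (1356/300)
      = 6.03556 / 4.52 = 1.3353 = 133.53%

F_rel = 133.5%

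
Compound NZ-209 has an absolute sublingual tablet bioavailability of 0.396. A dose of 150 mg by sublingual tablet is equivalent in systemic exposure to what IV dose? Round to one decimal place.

D_iv = 59.4 mg

Systemic exposure from an extravascular dose = F × D_ev, so the equivalent IV dose is F × D_ev.
D_iv = F × D_ev = 0.396 × 150 = 59.4 mg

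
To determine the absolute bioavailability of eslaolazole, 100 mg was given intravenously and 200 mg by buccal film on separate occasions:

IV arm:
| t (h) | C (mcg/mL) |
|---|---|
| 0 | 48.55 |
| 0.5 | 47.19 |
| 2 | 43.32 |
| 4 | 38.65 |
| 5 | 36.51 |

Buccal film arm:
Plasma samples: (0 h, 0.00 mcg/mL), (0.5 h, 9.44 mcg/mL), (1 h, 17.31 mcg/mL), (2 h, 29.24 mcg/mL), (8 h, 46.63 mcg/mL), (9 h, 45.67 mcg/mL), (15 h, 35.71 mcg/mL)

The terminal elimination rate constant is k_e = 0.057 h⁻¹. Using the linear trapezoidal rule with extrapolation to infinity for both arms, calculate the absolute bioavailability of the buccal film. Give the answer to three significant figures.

Trapezoidal AUC_0→5 (IV):
  [0→0.5]: (48.55+47.19)/2 × 0.5 = 23.935
  [0.5→2]: (47.19+43.32)/2 × 1.5 = 67.8825
  [2→4]: (43.32+38.65)/2 × 2 = 81.97
  [4→5]: (38.65+36.51)/2 × 1 = 37.58
  Sum = 211.3675 mcg/mL·h
IV tail: 36.51/0.057 = 640.526; AUC_iv,0→∞ = 211.3675 + 640.526 = 851.8935 mcg/mL·h
Trapezoidal AUC_0→15 (buccal film):
  [0→0.5]: (0.00+9.44)/2 × 0.5 = 2.36
  [0.5→1]: (9.44+17.31)/2 × 0.5 = 6.6875
  [1→2]: (17.31+29.24)/2 × 1 = 23.275
  [2→8]: (29.24+46.63)/2 × 6 = 227.61
  [8→9]: (46.63+45.67)/2 × 1 = 46.15
  [9→15]: (45.67+35.71)/2 × 6 = 244.14
  Sum = 550.2225 mcg/mL·h
buccal film tail: 35.71/0.057 = 626.491; AUC_ev,0→∞ = 550.2225 + 626.491 = 1176.7135 mcg/mL·h
F = (AUC_ev/D_ev)/(AUC_iv/D_iv) = (1176.7135/200)/(851.8935/100) = 5.8835675/8.518935 = 0.6906

F = 0.691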